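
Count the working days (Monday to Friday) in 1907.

1907-01-01 is a Tuesday.
That's 365 days from start to end, counting both.
365 = 7 × 52 + 1, so there are 52 full weeks plus 1 extra day.
Each full week contributes 5 weekdays (Mon–Fri): 52 × 5 = 260.
The 1 extra day is Tue — 1 of them qualifies.
Total: 260 + 1 = 261.

261 weekdays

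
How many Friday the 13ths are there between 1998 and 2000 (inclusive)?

Friday-the-13ths by year:
1998: Feb, Mar, Nov
1999: Aug
2000: Oct

5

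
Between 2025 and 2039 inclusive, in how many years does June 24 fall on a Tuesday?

Day of week of June 24 in each year:
2025: Tue ✓, 2026: Wed, 2027: Thu, 2028: Sat, 2029: Sun, 2030: Mon, 2031: Tue ✓, 2032: Thu, 2033: Fri, 2034: Sat, 2035: Sun, 2036: Tue ✓, 2037: Wed, 2038: Thu, 2039: Fri
Tuesdays: 2025, 2031, 2036.

3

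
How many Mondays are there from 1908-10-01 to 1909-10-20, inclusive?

1908-10-01 is a Thursday.
That's 385 days from start to end, counting both.
385 = 7 × 55, so the span is exactly 55 full weeks.
Each full week contributes one Monday: 55 so far.
Total: 55.

55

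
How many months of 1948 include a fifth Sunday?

4

A month has five Sundays exactly when Sunday falls within its first (length − 28) days.
Jan: 31 days, starts Thu → 5 of Thu, Fri, Sat
Feb: 29 days, starts Sun → 5 of Sun ✓
Mar: 31 days, starts Mon → 5 of Mon, Tue, Wed
Apr: 30 days, starts Thu → 5 of Thu, Fri
May: 31 days, starts Sat → 5 of Sat, Sun, Mon ✓
Jun: 30 days, starts Tue → 5 of Tue, Wed
Jul: 31 days, starts Thu → 5 of Thu, Fri, Sat
Aug: 31 days, starts Sun → 5 of Sun, Mon, Tue ✓
Sep: 30 days, starts Wed → 5 of Wed, Thu
Oct: 31 days, starts Fri → 5 of Fri, Sat, Sun ✓
Nov: 30 days, starts Mon → 5 of Mon, Tue
Dec: 31 days, starts Wed → 5 of Wed, Thu, Fri
Months with five Sundays: Feb, May, Aug, Oct.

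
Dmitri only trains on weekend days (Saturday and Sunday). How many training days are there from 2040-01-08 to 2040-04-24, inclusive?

2040-01-08 is a Sunday.
From 2040-01-08 to 2040-04-24 is 108 days inclusive.
108 = 7 × 15 + 3, so there are 15 full weeks plus 3 extra days.
Each full week contributes 2 weekend days (Sat, Sun): 15 × 2 = 30.
The 3 extra days are Sun, Mon, Tue — 1 of them qualifies.
Total: 30 + 1 = 31.

31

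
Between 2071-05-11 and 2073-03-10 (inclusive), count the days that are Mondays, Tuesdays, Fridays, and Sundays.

2071-05-11 is a Monday.
From 2071-05-11 to 2073-03-10 is 670 days inclusive.
670 = 7 × 95 + 5, so there are 95 full weeks plus 5 extra days.
Each full week contributes 4 days from the set (Mon, Tue, Fri, Sun): 95 × 4 = 380.
The 5 extra days are Mon, Tue, Wed, Thu, Fri — 3 of them qualify.
Total: 380 + 3 = 383.

383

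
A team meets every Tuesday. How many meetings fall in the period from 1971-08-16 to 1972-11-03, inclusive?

1971-08-16 is a Monday.
That's 446 days from start to end, counting both.
446 = 7 × 63 + 5, so there are 63 full weeks plus 5 extra days.
Each full week contributes one Tuesday: 63 so far.
The 5 extra days are Mon, Tue, Wed, Thu, Fri — 1 of them qualifies.
Total: 63 + 1 = 64.

64 Tuesdays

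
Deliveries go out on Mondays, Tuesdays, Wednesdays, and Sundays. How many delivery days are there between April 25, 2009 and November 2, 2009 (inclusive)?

110

April 25, 2009 is a Saturday.
The range spans 192 days (inclusive of both endpoints).
192 = 7 × 27 + 3, so there are 27 full weeks plus 3 extra days.
Each full week contributes 4 days from the set (Mon, Tue, Wed, Sun): 27 × 4 = 108.
The 3 extra days are Saturday, Sunday, Monday — 2 of them qualify.
Total: 108 + 2 = 110.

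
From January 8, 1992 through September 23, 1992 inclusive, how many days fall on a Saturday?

January 8, 1992 is a Wednesday.
From January 8, 1992 to September 23, 1992 is 260 days inclusive.
260 = 7 × 37 + 1, so there are 37 full weeks plus 1 extra day.
Each full week contributes one Saturday: 37 so far.
The 1 extra day is Wednesday — none qualify.
Total: 37 + 0 = 37.

37 Saturdays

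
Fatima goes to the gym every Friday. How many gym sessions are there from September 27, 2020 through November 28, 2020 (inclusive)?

September 27, 2020 is a Sunday.
That's 63 days from start to end, counting both.
63 = 7 × 9, so the span is exactly 9 full weeks.
Each full week contributes one Friday: 9 so far.
Total: 9.

9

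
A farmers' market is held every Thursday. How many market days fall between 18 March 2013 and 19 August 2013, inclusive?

22 Thursdays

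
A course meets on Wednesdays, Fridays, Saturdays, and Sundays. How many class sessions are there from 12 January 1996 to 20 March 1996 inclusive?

40

12 January 1996 is a Friday.
That's 69 days from start to end, counting both.
69 = 7 × 9 + 6, so there are 9 full weeks plus 6 extra days.
Each full week contributes 4 days from the set (Wed, Fri, Sat, Sun): 9 × 4 = 36.
The 6 extra days are Friday, Saturday, Sunday, Monday, Tuesday, Wednesday — 4 of them qualify.
Total: 36 + 4 = 40.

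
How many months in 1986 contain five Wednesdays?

A month has five Wednesdays exactly when Wednesday falls within its first (length − 28) days.
Jan: 31 days, starts Wed → 5 of Wed, Thu, Fri ✓
Feb: 28 days, starts Sat → 5 of (none)
Mar: 31 days, starts Sat → 5 of Sat, Sun, Mon
Apr: 30 days, starts Tue → 5 of Tue, Wed ✓
May: 31 days, starts Thu → 5 of Thu, Fri, Sat
Jun: 30 days, starts Sun → 5 of Sun, Mon
Jul: 31 days, starts Tue → 5 of Tue, Wed, Thu ✓
Aug: 31 days, starts Fri → 5 of Fri, Sat, Sun
Sep: 30 days, starts Mon → 5 of Mon, Tue
Oct: 31 days, starts Wed → 5 of Wed, Thu, Fri ✓
Nov: 30 days, starts Sat → 5 of Sat, Sun
Dec: 31 days, starts Mon → 5 of Mon, Tue, Wed ✓
Months with five Wednesdays: Jan, Apr, Jul, Oct, Dec.

5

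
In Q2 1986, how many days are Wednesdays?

Apr 1, 1986 is a Tuesday.
The range spans 91 days (inclusive of both endpoints).
91 = 7 × 13, so the span is exactly 13 full weeks.
Each full week contributes one Wednesday: 13 so far.

13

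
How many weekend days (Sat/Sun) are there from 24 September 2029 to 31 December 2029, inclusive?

24 September 2029 is a Monday.
That's 99 days from start to end, counting both.
99 = 7 × 14 + 1, so there are 14 full weeks plus 1 extra day.
Each full week contributes 2 weekend days (Sat, Sun): 14 × 2 = 28.
The 1 extra day is Monday — none qualify.
Total: 28 + 0 = 28.

28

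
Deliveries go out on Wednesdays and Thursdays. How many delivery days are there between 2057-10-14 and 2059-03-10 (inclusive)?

2057-10-14 is a Sunday.
From 2057-10-14 to 2059-03-10 is 513 days inclusive.
513 = 7 × 73 + 2, so there are 73 full weeks plus 2 extra days.
Each full week contributes 2 days from the set (Wed, Thu): 73 × 2 = 146.
The 2 extra days are Sunday, Monday — none qualify.
Total: 146 + 0 = 146.

146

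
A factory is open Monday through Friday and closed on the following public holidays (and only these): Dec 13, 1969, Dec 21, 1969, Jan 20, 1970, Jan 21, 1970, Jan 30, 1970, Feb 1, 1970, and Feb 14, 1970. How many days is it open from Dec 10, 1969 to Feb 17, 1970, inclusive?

Dec 10, 1969 is a Wednesday.
The range spans 70 days (inclusive of both endpoints).
70 = 7 × 10, so the span is exactly 10 full weeks.
Each full week contributes 5 weekdays (Mon–Fri): 10 × 5 = 50.
Holidays: Dec 13, 1969 (Sat); Dec 21, 1969 (Sun); Jan 20, 1970 (Tue); Jan 21, 1970 (Wed); Jan 30, 1970 (Fri); Feb 1, 1970 (Sun); Feb 14, 1970 (Sat).
3 of the 7 holidays fall on weekdays; the rest are weekends and were already excluded.
Business days: 50 − 3 = 47.

47 working days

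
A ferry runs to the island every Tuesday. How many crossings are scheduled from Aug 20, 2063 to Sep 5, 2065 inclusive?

107

Aug 20, 2063 is a Monday.
The range spans 748 days (inclusive of both endpoints).
748 = 7 × 106 + 6, so there are 106 full weeks plus 6 extra days.
Each full week contributes one Tuesday: 106 so far.
The 6 extra days are Monday, Tuesday, Wednesday, Thursday, Friday, Saturday — 1 of them qualifies.
Total: 106 + 1 = 107.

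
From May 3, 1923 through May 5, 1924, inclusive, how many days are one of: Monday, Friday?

106

May 3, 1923 is a Thursday.
That's 369 days from start to end, counting both.
369 = 7 × 52 + 5, so there are 52 full weeks plus 5 extra days.
Each full week contributes 2 days from the set (Mon, Fri): 52 × 2 = 104.
The 5 extra days are Thu, Fri, Sat, Sun, Mon — 2 of them qualify.
Total: 104 + 2 = 106.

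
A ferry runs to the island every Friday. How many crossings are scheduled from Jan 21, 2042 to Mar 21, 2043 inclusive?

61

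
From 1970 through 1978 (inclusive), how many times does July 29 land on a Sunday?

Day of week of July 29 in each year:
1970: Wed, 1971: Thu, 1972: Sat, 1973: Sun ✓, 1974: Mon, 1975: Tue, 1976: Thu, 1977: Fri, 1978: Sat
Sundays: 1973.

1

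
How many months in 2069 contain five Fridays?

4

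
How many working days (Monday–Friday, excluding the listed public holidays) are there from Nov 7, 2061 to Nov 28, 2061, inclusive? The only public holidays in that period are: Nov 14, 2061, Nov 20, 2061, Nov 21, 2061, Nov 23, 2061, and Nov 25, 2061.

12 working days

Nov 7, 2061 is a Monday.
The range spans 22 days (inclusive of both endpoints).
22 = 7 × 3 + 1, so there are 3 full weeks plus 1 extra day.
Each full week contributes 5 weekdays (Mon–Fri): 3 × 5 = 15.
The 1 extra day is Mon — 1 of them qualifies.
Total: 15 + 1 = 16.
Holidays: Nov 14, 2061 (Mon); Nov 20, 2061 (Sun); Nov 21, 2061 (Mon); Nov 23, 2061 (Wed); Nov 25, 2061 (Fri).
4 of the 5 holidays fall on weekdays; the rest are weekends and were already excluded.
Business days: 16 − 4 = 12.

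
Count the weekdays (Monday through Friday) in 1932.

261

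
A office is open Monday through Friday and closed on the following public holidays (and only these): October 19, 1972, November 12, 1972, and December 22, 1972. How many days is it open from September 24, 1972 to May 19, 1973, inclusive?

168 business days

September 24, 1972 is a Sunday.
That's 238 days from start to end, counting both.
238 = 7 × 34, so the span is exactly 34 full weeks.
Each full week contributes 5 weekdays (Mon–Fri): 34 × 5 = 170.
Holidays: October 19, 1972 (Thu); November 12, 1972 (Sun); December 22, 1972 (Fri).
2 of the 3 holidays fall on weekdays; the rest are weekends and were already excluded.
Business days: 170 − 2 = 168.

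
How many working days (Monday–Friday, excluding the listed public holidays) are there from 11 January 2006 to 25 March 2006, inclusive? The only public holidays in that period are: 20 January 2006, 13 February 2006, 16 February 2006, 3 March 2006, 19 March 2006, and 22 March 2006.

48 working days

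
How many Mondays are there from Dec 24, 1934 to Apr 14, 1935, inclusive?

Dec 24, 1934 is a Monday.
That's 112 days from start to end, counting both.
112 = 7 × 16, so the span is exactly 16 full weeks.
Each full week contributes one Monday: 16 so far.

16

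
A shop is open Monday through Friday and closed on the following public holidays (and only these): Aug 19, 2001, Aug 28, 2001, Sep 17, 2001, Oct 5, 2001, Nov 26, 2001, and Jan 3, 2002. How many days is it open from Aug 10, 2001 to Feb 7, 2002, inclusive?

125 working days

Aug 10, 2001 is a Friday.
That's 182 days from start to end, counting both.
182 = 7 × 26, so the span is exactly 26 full weeks.
Each full week contributes 5 weekdays (Mon–Fri): 26 × 5 = 130.
Holidays: Aug 19, 2001 (Sun); Aug 28, 2001 (Tue); Sep 17, 2001 (Mon); Oct 5, 2001 (Fri); Nov 26, 2001 (Mon); Jan 3, 2002 (Thu).
5 of the 6 holidays fall on weekdays; the rest are weekends and were already excluded.
Business days: 130 − 5 = 125.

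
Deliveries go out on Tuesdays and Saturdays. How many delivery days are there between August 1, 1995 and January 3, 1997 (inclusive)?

August 1, 1995 is a Tuesday.
From August 1, 1995 to January 3, 1997 is 522 days inclusive.
522 = 7 × 74 + 4, so there are 74 full weeks plus 4 extra days.
Each full week contributes 2 days from the set (Tue, Sat): 74 × 2 = 148.
The 4 extra days are Tue, Wed, Thu, Fri — 1 of them qualifies.
Total: 148 + 1 = 149.

149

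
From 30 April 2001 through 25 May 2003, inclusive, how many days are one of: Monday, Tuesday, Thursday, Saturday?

30 April 2001 is a Monday.
The range spans 756 days (inclusive of both endpoints).
756 = 7 × 108, so the span is exactly 108 full weeks.
Each full week contributes 4 days from the set (Mon, Tue, Thu, Sat): 108 × 4 = 432.

432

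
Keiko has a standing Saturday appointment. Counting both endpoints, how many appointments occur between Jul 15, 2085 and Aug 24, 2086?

58 Saturdays

Jul 15, 2085 is a Sunday.
The range spans 406 days (inclusive of both endpoints).
406 = 7 × 58, so the span is exactly 58 full weeks.
Each full week contributes one Saturday: 58 so far.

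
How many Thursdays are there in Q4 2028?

2028-10-01 is a Sunday.
That's 92 days from start to end, counting both.
92 = 7 × 13 + 1, so there are 13 full weeks plus 1 extra day.
Each full week contributes one Thursday: 13 so far.
The 1 extra day is Sun — none qualify.
Total: 13 + 0 = 13.

13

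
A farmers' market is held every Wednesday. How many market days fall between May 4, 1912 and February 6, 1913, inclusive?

40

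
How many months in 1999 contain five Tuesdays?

4

A month has five Tuesdays exactly when Tuesday falls within its first (length − 28) days.
Jan: 31 days, starts Fri → 5 of Fri, Sat, Sun
Feb: 28 days, starts Mon → 5 of (none)
Mar: 31 days, starts Mon → 5 of Mon, Tue, Wed ✓
Apr: 30 days, starts Thu → 5 of Thu, Fri
May: 31 days, starts Sat → 5 of Sat, Sun, Mon
Jun: 30 days, starts Tue → 5 of Tue, Wed ✓
Jul: 31 days, starts Thu → 5 of Thu, Fri, Sat
Aug: 31 days, starts Sun → 5 of Sun, Mon, Tue ✓
Sep: 30 days, starts Wed → 5 of Wed, Thu
Oct: 31 days, starts Fri → 5 of Fri, Sat, Sun
Nov: 30 days, starts Mon → 5 of Mon, Tue ✓
Dec: 31 days, starts Wed → 5 of Wed, Thu, Fri
Months with five Tuesdays: Mar, Jun, Aug, Nov.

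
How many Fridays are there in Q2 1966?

13

1966-04-01 is a Friday.
That's 91 days from start to end, counting both.
91 = 7 × 13, so the span is exactly 13 full weeks.
Each full week contributes one Friday: 13 so far.
Total: 13.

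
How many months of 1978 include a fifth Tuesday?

4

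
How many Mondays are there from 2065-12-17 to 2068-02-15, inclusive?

113 Mondays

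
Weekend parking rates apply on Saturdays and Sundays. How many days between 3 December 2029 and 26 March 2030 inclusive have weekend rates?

32

3 December 2029 is a Monday.
The range spans 114 days (inclusive of both endpoints).
114 = 7 × 16 + 2, so there are 16 full weeks plus 2 extra days.
Each full week contributes 2 weekend days (Sat, Sun): 16 × 2 = 32.
The 2 extra days are Mon, Tue — none qualify.
Total: 32 + 0 = 32.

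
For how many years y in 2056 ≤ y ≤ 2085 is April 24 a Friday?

Day of week of April 24 in each year:
2056: Mon, 2057: Tue, 2058: Wed, 2059: Thu, 2060: Sat, 2061: Sun, 2062: Mon, 2063: Tue, 2064: Thu, 2065: Fri ✓, 2066: Sat, 2067: Sun, 2068: Tue, 2069: Wed, 2070: Thu, 2071: Fri ✓, 2072: Sun, 2073: Mon, 2074: Tue, 2075: Wed, 2076: Fri ✓, 2077: Sat, 2078: Sun, 2079: Mon, 2080: Wed, 2081: Thu, 2082: Fri ✓, 2083: Sat, 2084: Mon, 2085: Tue
Fridays: 2065, 2071, 2076, 2082.

4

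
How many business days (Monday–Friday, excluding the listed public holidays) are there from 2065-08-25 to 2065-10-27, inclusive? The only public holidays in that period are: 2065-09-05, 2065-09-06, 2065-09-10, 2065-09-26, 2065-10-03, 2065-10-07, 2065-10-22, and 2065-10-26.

42 business days

2065-08-25 is a Tuesday.
The range spans 64 days (inclusive of both endpoints).
64 = 7 × 9 + 1, so there are 9 full weeks plus 1 extra day.
Each full week contributes 5 weekdays (Mon–Fri): 9 × 5 = 45.
The 1 extra day is Tuesday — 1 of them qualifies.
Total: 45 + 1 = 46.
Holidays: 2065-09-05 (Sat); 2065-09-06 (Sun); 2065-09-10 (Thu); 2065-09-26 (Sat); 2065-10-03 (Sat); 2065-10-07 (Wed); 2065-10-22 (Thu); 2065-10-26 (Mon).
4 of the 8 holidays fall on weekdays; the rest are weekends and were already excluded.
Business days: 46 − 4 = 42.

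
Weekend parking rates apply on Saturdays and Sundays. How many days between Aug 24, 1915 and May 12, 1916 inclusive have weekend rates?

Aug 24, 1915 is a Tuesday.
From Aug 24, 1915 to May 12, 1916 is 263 days inclusive.
263 = 7 × 37 + 4, so there are 37 full weeks plus 4 extra days.
Each full week contributes 2 weekend days (Sat, Sun): 37 × 2 = 74.
The 4 extra days are Tuesday, Wednesday, Thursday, Friday — none qualify.
Total: 74 + 0 = 74.

74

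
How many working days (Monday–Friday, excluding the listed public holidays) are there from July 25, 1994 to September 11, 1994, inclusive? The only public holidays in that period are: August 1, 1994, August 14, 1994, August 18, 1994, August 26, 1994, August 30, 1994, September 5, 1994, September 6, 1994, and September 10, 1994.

29

July 25, 1994 is a Monday.
From July 25, 1994 to September 11, 1994 is 49 days inclusive.
49 = 7 × 7, so the span is exactly 7 full weeks.
Each full week contributes 5 weekdays (Mon–Fri): 7 × 5 = 35.
Holidays: August 1, 1994 (Mon); August 14, 1994 (Sun); August 18, 1994 (Thu); August 26, 1994 (Fri); August 30, 1994 (Tue); September 5, 1994 (Mon); September 6, 1994 (Tue); September 10, 1994 (Sat).
6 of the 8 holidays fall on weekdays; the rest are weekends and were already excluded.
Business days: 35 − 6 = 29.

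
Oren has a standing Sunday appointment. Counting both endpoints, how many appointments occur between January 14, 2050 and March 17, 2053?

January 14, 2050 is a Friday.
The range spans 1159 days (inclusive of both endpoints).
1159 = 7 × 165 + 4, so there are 165 full weeks plus 4 extra days.
Each full week contributes one Sunday: 165 so far.
The 4 extra days are Fri, Sat, Sun, Mon — 1 of them qualifies.
Total: 165 + 1 = 166.

166 Sundays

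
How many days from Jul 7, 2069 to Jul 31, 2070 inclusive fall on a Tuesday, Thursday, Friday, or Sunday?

Jul 7, 2069 is a Sunday.
The range spans 390 days (inclusive of both endpoints).
390 = 7 × 55 + 5, so there are 55 full weeks plus 5 extra days.
Each full week contributes 4 days from the set (Tue, Thu, Fri, Sun): 55 × 4 = 220.
The 5 extra days are Sunday, Monday, Tuesday, Wednesday, Thursday — 3 of them qualify.
Total: 220 + 3 = 223.

223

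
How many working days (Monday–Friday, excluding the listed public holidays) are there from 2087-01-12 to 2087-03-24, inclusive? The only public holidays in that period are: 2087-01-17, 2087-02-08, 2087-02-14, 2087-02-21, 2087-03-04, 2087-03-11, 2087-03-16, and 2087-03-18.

45 working days

2087-01-12 is a Sunday.
The range spans 72 days (inclusive of both endpoints).
72 = 7 × 10 + 2, so there are 10 full weeks plus 2 extra days.
Each full week contributes 5 weekdays (Mon–Fri): 10 × 5 = 50.
The 2 extra days are Sun, Mon — 1 of them qualifies.
Total: 50 + 1 = 51.
Holidays: 2087-01-17 (Fri); 2087-02-08 (Sat); 2087-02-14 (Fri); 2087-02-21 (Fri); 2087-03-04 (Tue); 2087-03-11 (Tue); 2087-03-16 (Sun); 2087-03-18 (Tue).
6 of the 8 holidays fall on weekdays; the rest are weekends and were already excluded.
Business days: 51 − 6 = 45.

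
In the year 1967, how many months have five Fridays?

4

A month has five Fridays exactly when Friday falls within its first (length − 28) days.
Jan: 31 days, starts Sun → 5 of Sun, Mon, Tue
Feb: 28 days, starts Wed → 5 of (none)
Mar: 31 days, starts Wed → 5 of Wed, Thu, Fri ✓
Apr: 30 days, starts Sat → 5 of Sat, Sun
May: 31 days, starts Mon → 5 of Mon, Tue, Wed
Jun: 30 days, starts Thu → 5 of Thu, Fri ✓
Jul: 31 days, starts Sat → 5 of Sat, Sun, Mon
Aug: 31 days, starts Tue → 5 of Tue, Wed, Thu
Sep: 30 days, starts Fri → 5 of Fri, Sat ✓
Oct: 31 days, starts Sun → 5 of Sun, Mon, Tue
Nov: 30 days, starts Wed → 5 of Wed, Thu
Dec: 31 days, starts Fri → 5 of Fri, Sat, Sun ✓
Months with five Fridays: Mar, Jun, Sep, Dec.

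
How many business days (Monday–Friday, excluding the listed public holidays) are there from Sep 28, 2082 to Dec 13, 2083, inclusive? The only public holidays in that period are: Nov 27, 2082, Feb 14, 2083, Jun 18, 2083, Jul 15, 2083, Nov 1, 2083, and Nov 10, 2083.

Sep 28, 2082 is a Monday.
From Sep 28, 2082 to Dec 13, 2083 is 442 days inclusive.
442 = 7 × 63 + 1, so there are 63 full weeks plus 1 extra day.
Each full week contributes 5 weekdays (Mon–Fri): 63 × 5 = 315.
The 1 extra day is Mon — 1 of them qualifies.
Total: 315 + 1 = 316.
Holidays: Nov 27, 2082 (Fri); Feb 14, 2083 (Sun); Jun 18, 2083 (Fri); Jul 15, 2083 (Thu); Nov 1, 2083 (Mon); Nov 10, 2083 (Wed).
5 of the 6 holidays fall on weekdays; the rest are weekends and were already excluded.
Business days: 316 − 5 = 311.

311 business days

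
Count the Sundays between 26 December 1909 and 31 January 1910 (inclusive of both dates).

6

26 December 1909 is a Sunday.
That's 37 days from start to end, counting both.
37 = 7 × 5 + 2, so there are 5 full weeks plus 2 extra days.
Each full week contributes one Sunday: 5 so far.
The 2 extra days are Sun, Mon — 1 of them qualifies.
Total: 5 + 1 = 6.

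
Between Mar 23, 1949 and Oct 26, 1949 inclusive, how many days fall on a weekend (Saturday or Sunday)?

Mar 23, 1949 is a Wednesday.
That's 218 days from start to end, counting both.
218 = 7 × 31 + 1, so there are 31 full weeks plus 1 extra day.
Each full week contributes 2 weekend days (Sat, Sun): 31 × 2 = 62.
The 1 extra day is Wed — none qualify.
Total: 62 + 0 = 62.

62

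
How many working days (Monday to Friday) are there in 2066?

1 January 2066 is a Friday.
The range spans 365 days (inclusive of both endpoints).
365 = 7 × 52 + 1, so there are 52 full weeks plus 1 extra day.
Each full week contributes 5 weekdays (Mon–Fri): 52 × 5 = 260.
The 1 extra day is Fri — 1 of them qualifies.
Total: 260 + 1 = 261.

261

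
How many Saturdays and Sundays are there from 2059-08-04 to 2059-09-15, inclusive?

12

2059-08-04 is a Monday.
That's 43 days from start to end, counting both.
43 = 7 × 6 + 1, so there are 6 full weeks plus 1 extra day.
Each full week contributes 2 weekend days (Sat, Sun): 6 × 2 = 12.
The 1 extra day is Monday — none qualify.
Total: 12 + 0 = 12.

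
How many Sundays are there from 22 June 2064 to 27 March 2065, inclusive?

22 June 2064 is a Sunday.
That's 279 days from start to end, counting both.
279 = 7 × 39 + 6, so there are 39 full weeks plus 6 extra days.
Each full week contributes one Sunday: 39 so far.
The 6 extra days are Sunday, Monday, Tuesday, Wednesday, Thursday, Friday — 1 of them qualifies.
Total: 39 + 1 = 40.

40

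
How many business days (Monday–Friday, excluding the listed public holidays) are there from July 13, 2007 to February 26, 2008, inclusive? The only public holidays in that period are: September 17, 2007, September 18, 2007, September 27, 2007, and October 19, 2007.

159

July 13, 2007 is a Friday.
That's 229 days from start to end, counting both.
229 = 7 × 32 + 5, so there are 32 full weeks plus 5 extra days.
Each full week contributes 5 weekdays (Mon–Fri): 32 × 5 = 160.
The 5 extra days are Friday, Saturday, Sunday, Monday, Tuesday — 3 of them qualify.
Total: 160 + 3 = 163.
Holidays: September 17, 2007 (Mon); September 18, 2007 (Tue); September 27, 2007 (Thu); October 19, 2007 (Fri).
All 4 holidays fall on weekdays, so subtract 4.
Business days: 163 − 4 = 159.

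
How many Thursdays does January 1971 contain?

4

1 January 1971 is a Friday.
From 1 January 1971 to 31 January 1971 is 31 days inclusive.
31 = 7 × 4 + 3, so there are 4 full weeks plus 3 extra days.
Each full week contributes one Thursday: 4 so far.
The 3 extra days are Fri, Sat, Sun — none qualify.
Total: 4 + 0 = 4.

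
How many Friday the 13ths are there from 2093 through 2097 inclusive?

10

Friday-the-13ths by year:
2093: Feb, Mar, Nov
2094: Aug
2095: May
2096: Jan, Apr, Jul
2097: Sep, Dec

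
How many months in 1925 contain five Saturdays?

A month has five Saturdays exactly when Saturday falls within its first (length − 28) days.
Jan: 31 days, starts Thu → 5 of Thu, Fri, Sat ✓
Feb: 28 days, starts Sun → 5 of (none)
Mar: 31 days, starts Sun → 5 of Sun, Mon, Tue
Apr: 30 days, starts Wed → 5 of Wed, Thu
May: 31 days, starts Fri → 5 of Fri, Sat, Sun ✓
Jun: 30 days, starts Mon → 5 of Mon, Tue
Jul: 31 days, starts Wed → 5 of Wed, Thu, Fri
Aug: 31 days, starts Sat → 5 of Sat, Sun, Mon ✓
Sep: 30 days, starts Tue → 5 of Tue, Wed
Oct: 31 days, starts Thu → 5 of Thu, Fri, Sat ✓
Nov: 30 days, starts Sun → 5 of Sun, Mon
Dec: 31 days, starts Tue → 5 of Tue, Wed, Thu
Months with five Saturdays: Jan, May, Aug, Oct.

4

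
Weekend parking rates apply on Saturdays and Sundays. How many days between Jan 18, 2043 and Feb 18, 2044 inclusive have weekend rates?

113

Jan 18, 2043 is a Sunday.
That's 397 days from start to end, counting both.
397 = 7 × 56 + 5, so there are 56 full weeks plus 5 extra days.
Each full week contributes 2 weekend days (Sat, Sun): 56 × 2 = 112.
The 5 extra days are Sunday, Monday, Tuesday, Wednesday, Thursday — 1 of them qualifies.
Total: 112 + 1 = 113.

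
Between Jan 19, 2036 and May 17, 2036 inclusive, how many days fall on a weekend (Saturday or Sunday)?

35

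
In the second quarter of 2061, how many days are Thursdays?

2061-04-01 is a Friday.
The range spans 91 days (inclusive of both endpoints).
91 = 7 × 13, so the span is exactly 13 full weeks.
Each full week contributes one Thursday: 13 so far.

13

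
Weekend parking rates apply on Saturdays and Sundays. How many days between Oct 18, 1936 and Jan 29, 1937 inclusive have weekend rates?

29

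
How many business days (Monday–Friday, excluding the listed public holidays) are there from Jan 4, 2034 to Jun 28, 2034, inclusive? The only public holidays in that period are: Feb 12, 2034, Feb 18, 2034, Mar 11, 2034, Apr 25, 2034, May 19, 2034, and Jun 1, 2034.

Jan 4, 2034 is a Wednesday.
That's 176 days from start to end, counting both.
176 = 7 × 25 + 1, so there are 25 full weeks plus 1 extra day.
Each full week contributes 5 weekdays (Mon–Fri): 25 × 5 = 125.
The 1 extra day is Wed — 1 of them qualifies.
Total: 125 + 1 = 126.
Holidays: Feb 12, 2034 (Sun); Feb 18, 2034 (Sat); Mar 11, 2034 (Sat); Apr 25, 2034 (Tue); May 19, 2034 (Fri); Jun 1, 2034 (Thu).
3 of the 6 holidays fall on weekdays; the rest are weekends and were already excluded.
Business days: 126 − 3 = 123.

123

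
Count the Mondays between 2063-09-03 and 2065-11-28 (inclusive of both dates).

2063-09-03 is a Monday.
That's 818 days from start to end, counting both.
818 = 7 × 116 + 6, so there are 116 full weeks plus 6 extra days.
Each full week contributes one Monday: 116 so far.
The 6 extra days are Mon, Tue, Wed, Thu, Fri, Sat — 1 of them qualifies.
Total: 116 + 1 = 117.

117 Mondays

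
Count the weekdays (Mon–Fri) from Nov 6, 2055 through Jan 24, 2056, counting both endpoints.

Nov 6, 2055 is a Saturday.
The range spans 80 days (inclusive of both endpoints).
80 = 7 × 11 + 3, so there are 11 full weeks plus 3 extra days.
Each full week contributes 5 weekdays (Mon–Fri): 11 × 5 = 55.
The 3 extra days are Saturday, Sunday, Monday — 1 of them qualifies.
Total: 55 + 1 = 56.

56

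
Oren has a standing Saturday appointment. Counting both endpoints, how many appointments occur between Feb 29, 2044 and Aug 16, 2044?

24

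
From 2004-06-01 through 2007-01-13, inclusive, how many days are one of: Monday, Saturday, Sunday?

2004-06-01 is a Tuesday.
From 2004-06-01 to 2007-01-13 is 957 days inclusive.
957 = 7 × 136 + 5, so there are 136 full weeks plus 5 extra days.
Each full week contributes 3 days from the set (Mon, Sat, Sun): 136 × 3 = 408.
The 5 extra days are Tuesday, Wednesday, Thursday, Friday, Saturday — 1 of them qualifies.
Total: 408 + 1 = 409.

409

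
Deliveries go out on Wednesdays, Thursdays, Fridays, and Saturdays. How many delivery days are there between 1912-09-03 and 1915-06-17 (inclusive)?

1912-09-03 is a Tuesday.
That's 1018 days from start to end, counting both.
1018 = 7 × 145 + 3, so there are 145 full weeks plus 3 extra days.
Each full week contributes 4 days from the set (Wed, Thu, Fri, Sat): 145 × 4 = 580.
The 3 extra days are Tuesday, Wednesday, Thursday — 2 of them qualify.
Total: 580 + 2 = 582.

582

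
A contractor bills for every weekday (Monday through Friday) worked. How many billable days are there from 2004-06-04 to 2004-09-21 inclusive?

2004-06-04 is a Friday.
That's 110 days from start to end, counting both.
110 = 7 × 15 + 5, so there are 15 full weeks plus 5 extra days.
Each full week contributes 5 weekdays (Mon–Fri): 15 × 5 = 75.
The 5 extra days are Friday, Saturday, Sunday, Monday, Tuesday — 3 of them qualify.
Total: 75 + 3 = 78.

78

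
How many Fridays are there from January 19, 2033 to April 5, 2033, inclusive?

11

January 19, 2033 is a Wednesday.
That's 77 days from start to end, counting both.
77 = 7 × 11, so the span is exactly 11 full weeks.
Each full week contributes one Friday: 11 so far.
Total: 11.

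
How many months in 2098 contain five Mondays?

A month has five Mondays exactly when Monday falls within its first (length − 28) days.
Jan: 31 days, starts Wed → 5 of Wed, Thu, Fri
Feb: 28 days, starts Sat → 5 of (none)
Mar: 31 days, starts Sat → 5 of Sat, Sun, Mon ✓
Apr: 30 days, starts Tue → 5 of Tue, Wed
May: 31 days, starts Thu → 5 of Thu, Fri, Sat
Jun: 30 days, starts Sun → 5 of Sun, Mon ✓
Jul: 31 days, starts Tue → 5 of Tue, Wed, Thu
Aug: 31 days, starts Fri → 5 of Fri, Sat, Sun
Sep: 30 days, starts Mon → 5 of Mon, Tue ✓
Oct: 31 days, starts Wed → 5 of Wed, Thu, Fri
Nov: 30 days, starts Sat → 5 of Sat, Sun
Dec: 31 days, starts Mon → 5 of Mon, Tue, Wed ✓
Months with five Mondays: Mar, Jun, Sep, Dec.

4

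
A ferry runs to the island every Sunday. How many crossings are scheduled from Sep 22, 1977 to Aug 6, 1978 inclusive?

Sep 22, 1977 is a Thursday.
From Sep 22, 1977 to Aug 6, 1978 is 319 days inclusive.
319 = 7 × 45 + 4, so there are 45 full weeks plus 4 extra days.
Each full week contributes one Sunday: 45 so far.
The 4 extra days are Thu, Fri, Sat, Sun — 1 of them qualifies.
Total: 45 + 1 = 46.

46 Sundays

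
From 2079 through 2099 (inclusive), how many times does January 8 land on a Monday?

3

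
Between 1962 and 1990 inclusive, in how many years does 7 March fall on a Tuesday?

Day of week of March 7 in each year:
1962: Wed, 1963: Thu, 1964: Sat, 1965: Sun, 1966: Mon, 1967: Tue ✓, 1968: Thu, 1969: Fri, 1970: Sat, 1971: Sun, 1972: Tue ✓, 1973: Wed, 1974: Thu, 1975: Fri, 1976: Sun, 1977: Mon, 1978: Tue ✓, 1979: Wed, 1980: Fri, 1981: Sat, 1982: Sun, 1983: Mon, 1984: Wed, 1985: Thu, 1986: Fri, 1987: Sat, 1988: Mon, 1989: Tue ✓, 1990: Wed
Tuesdays: 1967, 1972, 1978, 1989.

4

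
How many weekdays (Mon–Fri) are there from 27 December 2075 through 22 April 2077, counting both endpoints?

27 December 2075 is a Friday.
The range spans 483 days (inclusive of both endpoints).
483 = 7 × 69, so the span is exactly 69 full weeks.
Each full week contributes 5 weekdays (Mon–Fri): 69 × 5 = 345.
Total: 345.

345 weekdays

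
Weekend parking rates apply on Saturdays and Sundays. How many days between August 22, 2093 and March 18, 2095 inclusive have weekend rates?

164

August 22, 2093 is a Saturday.
From August 22, 2093 to March 18, 2095 is 574 days inclusive.
574 = 7 × 82, so the span is exactly 82 full weeks.
Each full week contributes 2 weekend days (Sat, Sun): 82 × 2 = 164.
Total: 164.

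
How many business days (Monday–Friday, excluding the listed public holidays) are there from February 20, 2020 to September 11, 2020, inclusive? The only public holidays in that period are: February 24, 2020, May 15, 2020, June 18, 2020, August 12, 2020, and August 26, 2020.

142 business days

February 20, 2020 is a Thursday.
From February 20, 2020 to September 11, 2020 is 205 days inclusive.
205 = 7 × 29 + 2, so there are 29 full weeks plus 2 extra days.
Each full week contributes 5 weekdays (Mon–Fri): 29 × 5 = 145.
The 2 extra days are Thursday, Friday — 2 of them qualify.
Total: 145 + 2 = 147.
Holidays: February 24, 2020 (Mon); May 15, 2020 (Fri); June 18, 2020 (Thu); August 12, 2020 (Wed); August 26, 2020 (Wed).
All 5 holidays fall on weekdays, so subtract 5.
Business days: 147 − 5 = 142.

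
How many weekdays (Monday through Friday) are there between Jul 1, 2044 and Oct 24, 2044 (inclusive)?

Jul 1, 2044 is a Friday.
The range spans 116 days (inclusive of both endpoints).
116 = 7 × 16 + 4, so there are 16 full weeks plus 4 extra days.
Each full week contributes 5 weekdays (Mon–Fri): 16 × 5 = 80.
The 4 extra days are Friday, Saturday, Sunday, Monday — 2 of them qualify.
Total: 80 + 2 = 82.

82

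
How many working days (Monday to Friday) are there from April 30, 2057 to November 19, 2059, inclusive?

668

April 30, 2057 is a Monday.
That's 934 days from start to end, counting both.
934 = 7 × 133 + 3, so there are 133 full weeks plus 3 extra days.
Each full week contributes 5 weekdays (Mon–Fri): 133 × 5 = 665.
The 3 extra days are Mon, Tue, Wed — 3 of them qualify.
Total: 665 + 3 = 668.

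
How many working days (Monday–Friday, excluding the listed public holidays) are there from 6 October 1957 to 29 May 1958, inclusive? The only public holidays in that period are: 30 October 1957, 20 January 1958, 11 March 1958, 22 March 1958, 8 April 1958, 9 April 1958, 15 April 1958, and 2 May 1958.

162

6 October 1957 is a Sunday.
From 6 October 1957 to 29 May 1958 is 236 days inclusive.
236 = 7 × 33 + 5, so there are 33 full weeks plus 5 extra days.
Each full week contributes 5 weekdays (Mon–Fri): 33 × 5 = 165.
The 5 extra days are Sunday, Monday, Tuesday, Wednesday, Thursday — 4 of them qualify.
Total: 165 + 4 = 169.
Holidays: 30 October 1957 (Wed); 20 January 1958 (Mon); 11 March 1958 (Tue); 22 March 1958 (Sat); 8 April 1958 (Tue); 9 April 1958 (Wed); 15 April 1958 (Tue); 2 May 1958 (Fri).
7 of the 8 holidays fall on weekdays; the rest are weekends and were already excluded.
Business days: 169 − 7 = 162.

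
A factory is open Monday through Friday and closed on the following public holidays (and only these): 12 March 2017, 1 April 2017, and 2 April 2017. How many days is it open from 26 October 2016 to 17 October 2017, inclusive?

255

26 October 2016 is a Wednesday.
That's 357 days from start to end, counting both.
357 = 7 × 51, so the span is exactly 51 full weeks.
Each full week contributes 5 weekdays (Mon–Fri): 51 × 5 = 255.
Holidays: 12 March 2017 (Sun); 1 April 2017 (Sat); 2 April 2017 (Sun).
None of the 3 holidays fall on a weekday, so nothing to subtract.
Business days: 255 − 0 = 255.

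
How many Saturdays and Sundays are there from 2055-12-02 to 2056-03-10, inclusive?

28

2055-12-02 is a Thursday.
That's 100 days from start to end, counting both.
100 = 7 × 14 + 2, so there are 14 full weeks plus 2 extra days.
Each full week contributes 2 weekend days (Sat, Sun): 14 × 2 = 28.
The 2 extra days are Thursday, Friday — none qualify.
Total: 28 + 0 = 28.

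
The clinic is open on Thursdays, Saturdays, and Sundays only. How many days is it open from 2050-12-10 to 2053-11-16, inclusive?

2050-12-10 is a Saturday.
The range spans 1073 days (inclusive of both endpoints).
1073 = 7 × 153 + 2, so there are 153 full weeks plus 2 extra days.
Each full week contributes 3 days from the set (Thu, Sat, Sun): 153 × 3 = 459.
The 2 extra days are Sat, Sun — 2 of them qualify.
Total: 459 + 2 = 461.

461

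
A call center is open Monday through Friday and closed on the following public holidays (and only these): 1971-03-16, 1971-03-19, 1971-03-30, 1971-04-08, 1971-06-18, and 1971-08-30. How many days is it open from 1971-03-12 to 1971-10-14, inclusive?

1971-03-12 is a Friday.
That's 217 days from start to end, counting both.
217 = 7 × 31, so the span is exactly 31 full weeks.
Each full week contributes 5 weekdays (Mon–Fri): 31 × 5 = 155.
Holidays: 1971-03-16 (Tue); 1971-03-19 (Fri); 1971-03-30 (Tue); 1971-04-08 (Thu); 1971-06-18 (Fri); 1971-08-30 (Mon).
All 6 holidays fall on weekdays, so subtract 6.
Business days: 155 − 6 = 149.

149 working days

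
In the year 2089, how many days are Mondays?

52

2089-01-01 is a Saturday.
From 2089-01-01 to 2089-12-31 is 365 days inclusive.
365 = 7 × 52 + 1, so there are 52 full weeks plus 1 extra day.
Each full week contributes one Monday: 52 so far.
The 1 extra day is Saturday — none qualify.
Total: 52 + 0 = 52.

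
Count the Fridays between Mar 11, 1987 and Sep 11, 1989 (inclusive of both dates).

Mar 11, 1987 is a Wednesday.
That's 916 days from start to end, counting both.
916 = 7 × 130 + 6, so there are 130 full weeks plus 6 extra days.
Each full week contributes one Friday: 130 so far.
The 6 extra days are Wed, Thu, Fri, Sat, Sun, Mon — 1 of them qualifies.
Total: 130 + 1 = 131.

131 Fridays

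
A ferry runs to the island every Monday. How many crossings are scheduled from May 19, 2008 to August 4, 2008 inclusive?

May 19, 2008 is a Monday.
That's 78 days from start to end, counting both.
78 = 7 × 11 + 1, so there are 11 full weeks plus 1 extra day.
Each full week contributes one Monday: 11 so far.
The 1 extra day is Monday — 1 of them qualifies.
Total: 11 + 1 = 12.

12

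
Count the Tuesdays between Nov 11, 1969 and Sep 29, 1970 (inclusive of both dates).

47

Nov 11, 1969 is a Tuesday.
That's 323 days from start to end, counting both.
323 = 7 × 46 + 1, so there are 46 full weeks plus 1 extra day.
Each full week contributes one Tuesday: 46 so far.
The 1 extra day is Tuesday — 1 of them qualifies.
Total: 46 + 1 = 47.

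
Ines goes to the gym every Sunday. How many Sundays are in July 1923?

1 July 1923 is a Sunday.
That's 31 days from start to end, counting both.
31 = 7 × 4 + 3, so there are 4 full weeks plus 3 extra days.
Each full week contributes one Sunday: 4 so far.
The 3 extra days are Sun, Mon, Tue — 1 of them qualifies.
Total: 4 + 1 = 5.

5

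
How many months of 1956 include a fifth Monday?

A month has five Mondays exactly when Monday falls within its first (length − 28) days.
Jan: 31 days, starts Sun → 5 of Sun, Mon, Tue ✓
Feb: 29 days, starts Wed → 5 of Wed
Mar: 31 days, starts Thu → 5 of Thu, Fri, Sat
Apr: 30 days, starts Sun → 5 of Sun, Mon ✓
May: 31 days, starts Tue → 5 of Tue, Wed, Thu
Jun: 30 days, starts Fri → 5 of Fri, Sat
Jul: 31 days, starts Sun → 5 of Sun, Mon, Tue ✓
Aug: 31 days, starts Wed → 5 of Wed, Thu, Fri
Sep: 30 days, starts Sat → 5 of Sat, Sun
Oct: 31 days, starts Mon → 5 of Mon, Tue, Wed ✓
Nov: 30 days, starts Thu → 5 of Thu, Fri
Dec: 31 days, starts Sat → 5 of Sat, Sun, Mon ✓
Months with five Mondays: Jan, Apr, Jul, Oct, Dec.

5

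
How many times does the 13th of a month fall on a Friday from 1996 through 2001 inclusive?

10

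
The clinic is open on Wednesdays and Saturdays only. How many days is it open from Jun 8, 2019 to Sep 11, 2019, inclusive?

Jun 8, 2019 is a Saturday.
The range spans 96 days (inclusive of both endpoints).
96 = 7 × 13 + 5, so there are 13 full weeks plus 5 extra days.
Each full week contributes 2 days from the set (Wed, Sat): 13 × 2 = 26.
The 5 extra days are Sat, Sun, Mon, Tue, Wed — 2 of them qualify.
Total: 26 + 2 = 28.

28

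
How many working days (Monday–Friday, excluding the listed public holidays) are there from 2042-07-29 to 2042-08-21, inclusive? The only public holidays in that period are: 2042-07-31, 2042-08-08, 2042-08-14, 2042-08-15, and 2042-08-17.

2042-07-29 is a Tuesday.
The range spans 24 days (inclusive of both endpoints).
24 = 7 × 3 + 3, so there are 3 full weeks plus 3 extra days.
Each full week contributes 5 weekdays (Mon–Fri): 3 × 5 = 15.
The 3 extra days are Tue, Wed, Thu — 3 of them qualify.
Total: 15 + 3 = 18.
Holidays: 2042-07-31 (Thu); 2042-08-08 (Fri); 2042-08-14 (Thu); 2042-08-15 (Fri); 2042-08-17 (Sun).
4 of the 5 holidays fall on weekdays; the rest are weekends and were already excluded.
Business days: 18 − 4 = 14.

14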